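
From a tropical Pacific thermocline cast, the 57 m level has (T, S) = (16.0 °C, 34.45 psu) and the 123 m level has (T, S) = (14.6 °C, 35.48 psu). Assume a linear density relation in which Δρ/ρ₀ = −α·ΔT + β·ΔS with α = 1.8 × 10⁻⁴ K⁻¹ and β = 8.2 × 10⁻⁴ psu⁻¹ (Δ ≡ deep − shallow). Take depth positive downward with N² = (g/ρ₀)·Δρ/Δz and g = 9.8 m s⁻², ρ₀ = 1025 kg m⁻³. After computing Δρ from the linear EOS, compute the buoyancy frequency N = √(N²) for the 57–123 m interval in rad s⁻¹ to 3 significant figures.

ΔT = -1.4 K, ΔS = +1.03 psu (deep − shallow).
Δρ/ρ₀ = −αΔT + βΔS = 2.52 × 10⁻⁴ + 8.446 × 10⁻⁴ = 1.0966 × 10⁻³, so Δρ ≈ 1.124 kg m⁻³.
N² = (g/ρ₀)·Δρ/Δz = g·(Δρ/ρ₀)/Δz = 9.8 × 1.0966 × 10⁻³ / 66 = 1.6283 × 10⁻⁴ s⁻².
N = √(1.6283 × 10⁻⁴) = 0.012760 rad s⁻¹ ≈ 0.0128 rad s⁻¹.

0.0128 rad s⁻¹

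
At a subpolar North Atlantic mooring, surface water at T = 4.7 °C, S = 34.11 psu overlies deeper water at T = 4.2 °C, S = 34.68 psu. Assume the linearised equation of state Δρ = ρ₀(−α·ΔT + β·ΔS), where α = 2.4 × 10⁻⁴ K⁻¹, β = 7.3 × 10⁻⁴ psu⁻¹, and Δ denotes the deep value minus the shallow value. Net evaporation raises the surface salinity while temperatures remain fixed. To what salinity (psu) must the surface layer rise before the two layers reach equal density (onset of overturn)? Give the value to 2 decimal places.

34.84 psu

Neutral buoyancy requires −α(T_deep − T_surf) + β(S_deep − S_surf′) = 0.
S_surf′ = S_deep − (α/β)·ΔT = 34.68 − (2.4 × 10⁻⁴/7.3 × 10⁻⁴)·(-0.5) = 34.8444 psu.
Increase required: 34.8444 − 34.11 = 0.7344 psu.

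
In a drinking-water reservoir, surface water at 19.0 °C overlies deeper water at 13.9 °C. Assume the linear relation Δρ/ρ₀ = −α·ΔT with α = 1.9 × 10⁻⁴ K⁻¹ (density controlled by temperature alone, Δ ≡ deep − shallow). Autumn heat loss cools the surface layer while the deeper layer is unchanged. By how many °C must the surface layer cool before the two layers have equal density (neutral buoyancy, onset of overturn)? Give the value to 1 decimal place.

With temperature the only control, equal density requires T_surf′ = T_deep.
T_surf′ = 13.9 °C.
Cooling required: 19.0 − 13.9 = 5.1 °C.

5.1 °C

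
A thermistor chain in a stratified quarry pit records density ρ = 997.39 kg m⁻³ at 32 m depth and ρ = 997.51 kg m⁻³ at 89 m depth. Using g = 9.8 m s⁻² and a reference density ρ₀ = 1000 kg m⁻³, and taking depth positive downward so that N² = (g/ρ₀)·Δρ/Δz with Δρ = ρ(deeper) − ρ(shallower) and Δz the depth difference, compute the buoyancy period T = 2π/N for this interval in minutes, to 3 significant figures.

Δρ = 997.51 − 997.39 = 0.12 kg m⁻³ over Δz = 89 − 32 = 57 m.
N² = (9.8/1000) × (0.12/57) = 2.0632 × 10⁻⁵ s⁻².
N = √(2.0632 × 10⁻⁵) = 4.5422 × 10⁻³ rad s⁻¹, so T = 2π/N = 1.3833 × 10³ s = 23.055 min ≈ 23.1 min.

23.1 min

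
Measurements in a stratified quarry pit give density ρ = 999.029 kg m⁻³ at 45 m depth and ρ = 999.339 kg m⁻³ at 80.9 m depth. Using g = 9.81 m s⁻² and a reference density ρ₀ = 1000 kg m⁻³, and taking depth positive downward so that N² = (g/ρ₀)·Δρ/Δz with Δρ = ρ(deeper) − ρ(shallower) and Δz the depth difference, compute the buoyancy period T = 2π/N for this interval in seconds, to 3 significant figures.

683 s

Δρ = 999.339 − 999.029 = 0.310 kg m⁻³ over Δz = 80.9 − 45 = 35.9 m.
N² = (9.81/1000) × (0.310/35.9) = 8.4710 × 10⁻⁵ s⁻².
N = √(8.4710 × 10⁻⁵) = 9.2038 × 10⁻³ rad s⁻¹, so T = 2π/N = 682.67 s ≈ 683 s.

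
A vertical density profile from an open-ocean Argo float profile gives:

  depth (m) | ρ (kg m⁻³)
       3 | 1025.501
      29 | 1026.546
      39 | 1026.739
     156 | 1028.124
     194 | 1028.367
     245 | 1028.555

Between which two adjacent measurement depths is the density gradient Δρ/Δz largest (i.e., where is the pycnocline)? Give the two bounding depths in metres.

3–29 m

Compute the density gradient over each adjacent pair:
  3–29 m: Δρ/Δz = 1.045/26 = 0.040 kg m⁻⁴
  29–39 m: Δρ/Δz = 0.193/10 = 0.019 kg m⁻⁴
  39–156 m: Δρ/Δz = 1.385/117 = 0.012 kg m⁻⁴
  156–194 m: Δρ/Δz = 0.243/38 = 6.4 × 10⁻³ kg m⁻⁴
  194–245 m: Δρ/Δz = 0.188/51 = 3.7 × 10⁻³ kg m⁻⁴
The largest gradient is in the 3–29 m interval — the pycnocline.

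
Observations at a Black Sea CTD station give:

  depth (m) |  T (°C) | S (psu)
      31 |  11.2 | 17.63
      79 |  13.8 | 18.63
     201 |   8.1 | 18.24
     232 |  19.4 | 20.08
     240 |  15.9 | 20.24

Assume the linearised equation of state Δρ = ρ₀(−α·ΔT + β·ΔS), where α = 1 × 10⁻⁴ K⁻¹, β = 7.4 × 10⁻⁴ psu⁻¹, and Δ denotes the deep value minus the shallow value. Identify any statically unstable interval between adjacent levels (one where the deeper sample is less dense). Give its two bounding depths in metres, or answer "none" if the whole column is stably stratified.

none

Evaluate Δρ/ρ₀ = −αΔT + βΔS across each adjacent pair:
  31–79 m: −αΔT+βΔS = −(1 × 10⁻⁴)(+2.6)+(7.4 × 10⁻⁴)(+1.00) = 4.8 × 10⁻⁴ → stable
  79–201 m: −αΔT+βΔS = −(1 × 10⁻⁴)(-5.7)+(7.4 × 10⁻⁴)(-0.39) = 2.8 × 10⁻⁴ → stable
  201–232 m: −αΔT+βΔS = −(1 × 10⁻⁴)(+11.3)+(7.4 × 10⁻⁴)(+1.84) = 2.3 × 10⁻⁴ → stable
  232–240 m: −αΔT+βΔS = −(1 × 10⁻⁴)(-3.5)+(7.4 × 10⁻⁴)(+0.16) = 4.7 × 10⁻⁴ → stable
Every interval has Δρ > 0: the column is stably stratified throughout.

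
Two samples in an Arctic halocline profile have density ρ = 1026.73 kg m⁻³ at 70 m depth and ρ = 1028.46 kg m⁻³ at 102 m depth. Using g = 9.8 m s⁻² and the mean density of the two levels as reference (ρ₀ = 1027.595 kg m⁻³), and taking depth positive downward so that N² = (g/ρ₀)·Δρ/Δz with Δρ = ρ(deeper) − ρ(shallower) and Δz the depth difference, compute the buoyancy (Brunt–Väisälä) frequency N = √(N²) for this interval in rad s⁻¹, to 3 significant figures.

Δρ = 1028.46 − 1026.73 = 1.73 kg m⁻³ over Δz = 102 − 70 = 32 m.
N² = (9.8/1027.595) × (1.73/32) = 5.1558 × 10⁻⁴ s⁻².
N = √(5.1558 × 10⁻⁴) = 0.022706 rad s⁻¹ ≈ 0.0227 rad s⁻¹.

0.0227 rad s⁻¹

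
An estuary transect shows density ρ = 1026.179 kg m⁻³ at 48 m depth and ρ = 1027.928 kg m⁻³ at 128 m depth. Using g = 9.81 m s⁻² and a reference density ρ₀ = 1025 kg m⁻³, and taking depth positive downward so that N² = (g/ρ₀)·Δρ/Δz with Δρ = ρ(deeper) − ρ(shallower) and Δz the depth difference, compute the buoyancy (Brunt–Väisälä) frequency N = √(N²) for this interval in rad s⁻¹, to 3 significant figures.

0.0145 rad s⁻¹

Δρ = 1027.928 − 1026.179 = 1.749 kg m⁻³ over Δz = 128 − 48 = 80 m.
N² = (9.81/1025) × (1.749/80) = 2.0924 × 10⁻⁴ s⁻².
N = √(2.0924 × 10⁻⁴) = 0.014465 rad s⁻¹ ≈ 0.0145 rad s⁻¹.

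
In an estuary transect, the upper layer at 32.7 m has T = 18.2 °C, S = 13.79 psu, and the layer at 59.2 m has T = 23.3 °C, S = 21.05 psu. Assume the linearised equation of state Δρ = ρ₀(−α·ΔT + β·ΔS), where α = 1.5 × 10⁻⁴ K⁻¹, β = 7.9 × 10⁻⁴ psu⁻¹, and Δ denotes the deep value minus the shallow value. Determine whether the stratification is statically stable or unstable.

stable

ΔT = 23.3 − 18.2 = +5.1 K and ΔS = 21.05 − 13.79 = +7.26 psu (deep − shallow).
−αΔT = -7.65 × 10⁻⁴; βΔS = 5.7354 × 10⁻³; sum Δρ/ρ₀ = 4.9704 × 10⁻³.
Δρ/ρ₀ > 0, so Δρ > 0: deeper water is denser → statically stable.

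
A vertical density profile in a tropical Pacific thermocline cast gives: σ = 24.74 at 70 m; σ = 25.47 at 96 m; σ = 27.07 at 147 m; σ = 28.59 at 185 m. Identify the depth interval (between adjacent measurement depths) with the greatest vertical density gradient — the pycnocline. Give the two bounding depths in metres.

Compute the density gradient over each adjacent pair:
  70–96 m: Δρ/Δz = 0.73/26 = 0.028 kg m⁻⁴
  96–147 m: Δρ/Δz = 1.60/51 = 0.031 kg m⁻⁴
  147–185 m: Δρ/Δz = 1.52/38 = 0.040 kg m⁻⁴
The largest gradient is in the 147–185 m interval — the pycnocline.

147–185 m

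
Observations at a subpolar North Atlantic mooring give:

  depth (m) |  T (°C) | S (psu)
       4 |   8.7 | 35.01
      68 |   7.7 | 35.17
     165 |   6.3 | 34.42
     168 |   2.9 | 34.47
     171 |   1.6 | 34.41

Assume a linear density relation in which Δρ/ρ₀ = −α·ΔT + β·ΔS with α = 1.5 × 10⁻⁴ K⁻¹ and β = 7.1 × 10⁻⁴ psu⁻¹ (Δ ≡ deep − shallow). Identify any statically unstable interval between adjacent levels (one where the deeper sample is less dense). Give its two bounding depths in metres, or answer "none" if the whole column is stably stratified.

68–165 m

Evaluate Δρ/ρ₀ = −αΔT + βΔS across each adjacent pair:
  4–68 m: −αΔT+βΔS = −(1.5 × 10⁻⁴)(-1.0)+(7.1 × 10⁻⁴)(+0.16) = 2.6 × 10⁻⁴ → stable
  68–165 m: −αΔT+βΔS = −(1.5 × 10⁻⁴)(-1.4)+(7.1 × 10⁻⁴)(-0.75) = -3.2 × 10⁻⁴ → UNSTABLE
  165–168 m: −αΔT+βΔS = −(1.5 × 10⁻⁴)(-3.4)+(7.1 × 10⁻⁴)(+0.05) = 5.5 × 10⁻⁴ → stable
  168–171 m: −αΔT+βΔS = −(1.5 × 10⁻⁴)(-1.3)+(7.1 × 10⁻⁴)(-0.06) = 1.5 × 10⁻⁴ → stable
The 68–165 m interval has Δρ < 0: lighter water underlies denser water.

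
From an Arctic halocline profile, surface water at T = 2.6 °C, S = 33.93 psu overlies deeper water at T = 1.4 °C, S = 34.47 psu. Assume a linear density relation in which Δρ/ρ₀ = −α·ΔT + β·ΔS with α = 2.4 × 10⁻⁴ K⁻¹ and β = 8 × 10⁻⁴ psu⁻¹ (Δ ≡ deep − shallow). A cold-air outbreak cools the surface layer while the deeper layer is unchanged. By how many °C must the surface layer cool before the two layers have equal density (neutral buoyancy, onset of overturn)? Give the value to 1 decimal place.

3.0 °C

Neutral buoyancy requires Δρ = 0, i.e. −α(T_deep − T_surf′) + β(S_deep − S_surf) = 0.
T_surf′ = T_deep − (β/α)·ΔS = 1.4 − (8 × 10⁻⁴/2.4 × 10⁻⁴)·(+0.54) = -0.400 °C.
Cooling required: 2.6 − (-0.400) = 3.000 °C.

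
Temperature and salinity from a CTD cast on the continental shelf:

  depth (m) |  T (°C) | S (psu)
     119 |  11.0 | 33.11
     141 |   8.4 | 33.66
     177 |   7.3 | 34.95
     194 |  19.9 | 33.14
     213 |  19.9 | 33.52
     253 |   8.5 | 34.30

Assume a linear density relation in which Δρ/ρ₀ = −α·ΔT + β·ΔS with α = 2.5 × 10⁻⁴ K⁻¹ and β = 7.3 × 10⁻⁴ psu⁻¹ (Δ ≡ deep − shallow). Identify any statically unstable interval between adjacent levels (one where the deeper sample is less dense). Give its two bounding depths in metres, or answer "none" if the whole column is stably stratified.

Evaluate Δρ/ρ₀ = −αΔT + βΔS across each adjacent pair:
  119–141 m: −αΔT+βΔS = −(2.5 × 10⁻⁴)(-2.6)+(7.3 × 10⁻⁴)(+0.55) = 1.1 × 10⁻³ → stable
  141–177 m: −αΔT+βΔS = −(2.5 × 10⁻⁴)(-1.1)+(7.3 × 10⁻⁴)(+1.29) = 1.2 × 10⁻³ → stable
  177–194 m: −αΔT+βΔS = −(2.5 × 10⁻⁴)(+12.6)+(7.3 × 10⁻⁴)(-1.81) = -4.5 × 10⁻³ → UNSTABLE
  194–213 m: −αΔT+βΔS = −(2.5 × 10⁻⁴)(+0.0)+(7.3 × 10⁻⁴)(+0.38) = 2.8 × 10⁻⁴ → stable
  213–253 m: −αΔT+βΔS = −(2.5 × 10⁻⁴)(-11.4)+(7.3 × 10⁻⁴)(+0.78) = 3.4 × 10⁻³ → stable
The 177–194 m interval has Δρ < 0: lighter water underlies denser water.

177–194 m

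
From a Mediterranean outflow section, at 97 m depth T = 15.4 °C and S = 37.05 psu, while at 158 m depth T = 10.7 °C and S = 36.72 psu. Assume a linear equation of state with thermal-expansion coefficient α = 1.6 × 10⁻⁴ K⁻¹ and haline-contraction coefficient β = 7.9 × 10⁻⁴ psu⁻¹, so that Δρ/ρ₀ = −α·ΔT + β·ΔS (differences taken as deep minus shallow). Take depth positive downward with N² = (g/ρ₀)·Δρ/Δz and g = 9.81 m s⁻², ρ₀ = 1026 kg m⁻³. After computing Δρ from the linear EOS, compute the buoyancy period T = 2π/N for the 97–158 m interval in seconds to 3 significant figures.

707 s

ΔT = -4.7 K, ΔS = -0.33 psu (deep − shallow).
Δρ/ρ₀ = −αΔT + βΔS = 7.52 × 10⁻⁴ − 2.607 × 10⁻⁴ = 4.913 × 10⁻⁴, so Δρ ≈ 0.5041 kg m⁻³.
N² = (g/ρ₀)·Δρ/Δz = g·(Δρ/ρ₀)/Δz = 9.81 × 4.913 × 10⁻⁴ / 61 = 7.9011 × 10⁻⁵ s⁻².
N = √(7.9011 × 10⁻⁵) = 8.8888 × 10⁻³ rad s⁻¹ → T = 2π/N = 706.87 s ≈ 707 s.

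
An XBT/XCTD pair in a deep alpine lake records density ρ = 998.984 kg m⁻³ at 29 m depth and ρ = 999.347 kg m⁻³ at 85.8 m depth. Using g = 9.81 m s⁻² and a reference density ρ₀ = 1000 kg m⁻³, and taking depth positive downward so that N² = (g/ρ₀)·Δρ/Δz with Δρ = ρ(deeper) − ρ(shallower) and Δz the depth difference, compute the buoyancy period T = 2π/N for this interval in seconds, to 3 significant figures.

Δρ = 999.347 − 998.984 = 0.363 kg m⁻³ over Δz = 85.8 − 29 = 56.8 m.
N² = (9.81/1000) × (0.363/56.8) = 6.2694 × 10⁻⁵ s⁻².
N = √(6.2694 × 10⁻⁵) = 7.9180 × 10⁻³ rad s⁻¹, so T = 2π/N = 793.53 s ≈ 794 s.

794 s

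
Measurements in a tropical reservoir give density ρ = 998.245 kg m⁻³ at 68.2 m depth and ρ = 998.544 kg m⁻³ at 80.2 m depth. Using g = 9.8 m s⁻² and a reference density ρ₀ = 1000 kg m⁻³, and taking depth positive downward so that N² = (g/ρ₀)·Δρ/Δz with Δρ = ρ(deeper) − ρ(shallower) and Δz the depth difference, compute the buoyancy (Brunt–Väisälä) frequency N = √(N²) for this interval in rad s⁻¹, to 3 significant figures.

Δρ = 998.544 − 998.245 = 0.299 kg m⁻³ over Δz = 80.2 − 68.2 = 12 m.
N² = (9.8/1000) × (0.299/12) = 2.4418 × 10⁻⁴ s⁻².
N = √(2.4418 × 10⁻⁴) = 0.015626 rad s⁻¹ ≈ 0.0156 rad s⁻¹.

0.0156 rad s⁻¹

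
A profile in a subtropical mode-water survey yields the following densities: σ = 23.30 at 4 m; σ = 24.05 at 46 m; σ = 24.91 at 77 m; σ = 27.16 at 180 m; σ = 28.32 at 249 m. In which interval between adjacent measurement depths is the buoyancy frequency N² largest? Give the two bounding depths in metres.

Compute the density gradient over each adjacent pair:
  4–46 m: Δρ/Δz = 0.75/42 = 0.018 kg m⁻⁴
  46–77 m: Δρ/Δz = 0.86/31 = 0.028 kg m⁻⁴
  77–180 m: Δρ/Δz = 2.25/103 = 0.022 kg m⁻⁴
  180–249 m: Δρ/Δz = 1.16/69 = 0.017 kg m⁻⁴
The largest gradient is in the 46–77 m interval — the pycnocline.

46–77 m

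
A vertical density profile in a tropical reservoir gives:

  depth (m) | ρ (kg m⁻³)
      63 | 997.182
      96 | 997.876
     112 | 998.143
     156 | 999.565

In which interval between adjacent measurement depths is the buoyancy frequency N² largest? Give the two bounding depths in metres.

Compute the density gradient over each adjacent pair:
  63–96 m: Δρ/Δz = 0.694/33 = 0.021 kg m⁻⁴
  96–112 m: Δρ/Δz = 0.267/16 = 0.017 kg m⁻⁴
  112–156 m: Δρ/Δz = 1.422/44 = 0.032 kg m⁻⁴
The largest gradient is in the 112–156 m interval — the pycnocline.

112–156 m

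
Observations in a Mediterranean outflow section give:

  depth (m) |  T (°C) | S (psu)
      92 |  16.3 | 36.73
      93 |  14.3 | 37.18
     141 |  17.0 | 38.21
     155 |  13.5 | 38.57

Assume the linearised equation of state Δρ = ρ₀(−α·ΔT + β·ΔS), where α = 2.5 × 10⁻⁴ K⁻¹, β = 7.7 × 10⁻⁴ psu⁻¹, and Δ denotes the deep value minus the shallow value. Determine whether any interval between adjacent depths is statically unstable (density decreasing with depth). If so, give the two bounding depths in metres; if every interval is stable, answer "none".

Evaluate Δρ/ρ₀ = −αΔT + βΔS across each adjacent pair:
  92–93 m: −αΔT+βΔS = −(2.5 × 10⁻⁴)(-2.0)+(7.7 × 10⁻⁴)(+0.45) = 8.5 × 10⁻⁴ → stable
  93–141 m: −αΔT+βΔS = −(2.5 × 10⁻⁴)(+2.7)+(7.7 × 10⁻⁴)(+1.03) = 1.2 × 10⁻⁴ → stable
  141–155 m: −αΔT+βΔS = −(2.5 × 10⁻⁴)(-3.5)+(7.7 × 10⁻⁴)(+0.36) = 1.2 × 10⁻³ → stable
Every interval has Δρ > 0: the column is stably stratified throughout.

none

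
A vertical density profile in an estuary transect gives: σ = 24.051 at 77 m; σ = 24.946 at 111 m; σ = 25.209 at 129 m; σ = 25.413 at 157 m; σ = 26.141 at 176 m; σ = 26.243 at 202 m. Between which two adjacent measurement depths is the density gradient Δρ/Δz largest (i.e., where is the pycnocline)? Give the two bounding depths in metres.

157–176 m

Compute the density gradient over each adjacent pair:
  77–111 m: Δρ/Δz = 0.895/34 = 0.026 kg m⁻⁴
  111–129 m: Δρ/Δz = 0.263/18 = 0.015 kg m⁻⁴
  129–157 m: Δρ/Δz = 0.204/28 = 7.3 × 10⁻³ kg m⁻⁴
  157–176 m: Δρ/Δz = 0.728/19 = 0.038 kg m⁻⁴
  176–202 m: Δρ/Δz = 0.102/26 = 3.9 × 10⁻³ kg m⁻⁴
The largest gradient is in the 157–176 m interval — the pycnocline.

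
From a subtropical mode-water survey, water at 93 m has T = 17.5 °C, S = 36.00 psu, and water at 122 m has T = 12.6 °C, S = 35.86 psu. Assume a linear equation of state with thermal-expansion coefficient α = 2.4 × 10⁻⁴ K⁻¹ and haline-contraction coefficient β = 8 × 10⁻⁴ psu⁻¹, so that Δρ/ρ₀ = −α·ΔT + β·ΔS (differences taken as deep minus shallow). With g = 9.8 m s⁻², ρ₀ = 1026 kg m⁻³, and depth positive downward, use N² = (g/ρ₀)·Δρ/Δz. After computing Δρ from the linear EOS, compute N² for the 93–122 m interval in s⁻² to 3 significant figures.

3.60 × 10⁻⁴ s⁻²

ΔT = -4.9 K, ΔS = -0.14 psu (deep − shallow).
Δρ/ρ₀ = −αΔT + βΔS = 1.176 × 10⁻³ − 1.12 × 10⁻⁴ = 1.064 × 10⁻³, so Δρ ≈ 1.092 kg m⁻³.
N² = (g/ρ₀)·Δρ/Δz = g·(Δρ/ρ₀)/Δz = 9.8 × 1.064 × 10⁻³ / 29 = 3.5956 × 10⁻⁴ s⁻² ≈ 3.60 × 10⁻⁴ s⁻².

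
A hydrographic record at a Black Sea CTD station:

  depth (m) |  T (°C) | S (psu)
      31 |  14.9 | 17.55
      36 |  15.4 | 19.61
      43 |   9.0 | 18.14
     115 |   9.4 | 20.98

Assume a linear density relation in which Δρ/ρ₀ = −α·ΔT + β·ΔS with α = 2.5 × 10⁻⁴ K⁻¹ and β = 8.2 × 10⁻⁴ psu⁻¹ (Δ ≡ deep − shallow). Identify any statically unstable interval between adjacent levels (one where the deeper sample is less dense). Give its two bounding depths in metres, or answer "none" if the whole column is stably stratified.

Evaluate Δρ/ρ₀ = −αΔT + βΔS across each adjacent pair:
  31–36 m: −αΔT+βΔS = −(2.5 × 10⁻⁴)(+0.5)+(8.2 × 10⁻⁴)(+2.06) = 1.6 × 10⁻³ → stable
  36–43 m: −αΔT+βΔS = −(2.5 × 10⁻⁴)(-6.4)+(8.2 × 10⁻⁴)(-1.47) = 3.9 × 10⁻⁴ → stable
  43–115 m: −αΔT+βΔS = −(2.5 × 10⁻⁴)(+0.4)+(8.2 × 10⁻⁴)(+2.84) = 2.2 × 10⁻³ → stable
Every interval has Δρ > 0: the column is stably stratified throughout.

none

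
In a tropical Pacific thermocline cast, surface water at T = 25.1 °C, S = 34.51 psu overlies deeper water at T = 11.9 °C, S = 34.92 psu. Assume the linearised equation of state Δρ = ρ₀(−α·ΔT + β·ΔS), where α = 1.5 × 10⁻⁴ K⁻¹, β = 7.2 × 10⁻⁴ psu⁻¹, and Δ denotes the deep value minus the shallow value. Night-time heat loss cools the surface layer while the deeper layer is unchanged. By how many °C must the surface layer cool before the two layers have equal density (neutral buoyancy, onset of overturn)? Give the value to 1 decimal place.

15.2 °C

Neutral buoyancy requires Δρ = 0, i.e. −α(T_deep − T_surf′) + β(S_deep − S_surf) = 0.
T_surf′ = T_deep − (β/α)·ΔS = 11.9 − (7.2 × 10⁻⁴/1.5 × 10⁻⁴)·(+0.41) = 9.932 °C.
Cooling required: 25.1 − (9.932) = 15.168 °C.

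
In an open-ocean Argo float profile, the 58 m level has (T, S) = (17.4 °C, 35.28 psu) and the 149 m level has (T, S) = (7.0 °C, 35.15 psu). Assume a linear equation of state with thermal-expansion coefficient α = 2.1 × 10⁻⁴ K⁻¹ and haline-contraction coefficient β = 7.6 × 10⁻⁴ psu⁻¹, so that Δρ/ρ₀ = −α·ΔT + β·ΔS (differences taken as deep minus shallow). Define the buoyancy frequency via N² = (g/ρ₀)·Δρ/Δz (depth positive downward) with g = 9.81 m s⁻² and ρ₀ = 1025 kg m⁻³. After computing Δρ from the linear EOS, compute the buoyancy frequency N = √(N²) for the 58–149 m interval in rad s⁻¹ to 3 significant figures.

0.0150 rad s⁻¹

ΔT = -10.4 K, ΔS = -0.13 psu (deep − shallow).
Δρ/ρ₀ = −αΔT + βΔS = 2.184 × 10⁻³ − 9.88 × 10⁻⁵ = 2.0852 × 10⁻³, so Δρ ≈ 2.137 kg m⁻³.
N² = (g/ρ₀)·Δρ/Δz = g·(Δρ/ρ₀)/Δz = 9.81 × 2.0852 × 10⁻³ / 91 = 2.2479 × 10⁻⁴ s⁻².
N = √(2.2479 × 10⁻⁴) = 0.014993 rad s⁻¹ ≈ 0.0150 rad s⁻¹.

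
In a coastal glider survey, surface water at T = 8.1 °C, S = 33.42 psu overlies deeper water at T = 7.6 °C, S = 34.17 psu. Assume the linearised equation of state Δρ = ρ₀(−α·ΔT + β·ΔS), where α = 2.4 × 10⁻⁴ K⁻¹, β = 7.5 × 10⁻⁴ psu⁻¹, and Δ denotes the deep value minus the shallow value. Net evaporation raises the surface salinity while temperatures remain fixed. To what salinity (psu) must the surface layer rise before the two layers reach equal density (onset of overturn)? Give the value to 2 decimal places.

34.33 psu

Neutral buoyancy requires −α(T_deep − T_surf) + β(S_deep − S_surf′) = 0.
S_surf′ = S_deep − (α/β)·ΔT = 34.17 − (2.4 × 10⁻⁴/7.5 × 10⁻⁴)·(-0.5) = 34.3300 psu.
Increase required: 34.3300 − 33.42 = 0.9100 psu.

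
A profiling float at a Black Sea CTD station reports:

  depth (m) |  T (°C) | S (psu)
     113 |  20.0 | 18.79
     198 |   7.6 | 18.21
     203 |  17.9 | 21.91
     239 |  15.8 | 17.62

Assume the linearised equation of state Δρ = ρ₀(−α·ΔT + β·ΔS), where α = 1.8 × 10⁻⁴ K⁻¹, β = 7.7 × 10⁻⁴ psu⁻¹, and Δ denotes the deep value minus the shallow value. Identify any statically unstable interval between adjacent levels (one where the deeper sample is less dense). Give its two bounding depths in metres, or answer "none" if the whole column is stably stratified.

203–239 m

Evaluate Δρ/ρ₀ = −αΔT + βΔS across each adjacent pair:
  113–198 m: −αΔT+βΔS = −(1.8 × 10⁻⁴)(-12.4)+(7.7 × 10⁻⁴)(-0.58) = 1.8 × 10⁻³ → stable
  198–203 m: −αΔT+βΔS = −(1.8 × 10⁻⁴)(+10.3)+(7.7 × 10⁻⁴)(+3.70) = 9.9 × 10⁻⁴ → stable
  203–239 m: −αΔT+βΔS = −(1.8 × 10⁻⁴)(-2.1)+(7.7 × 10⁻⁴)(-4.29) = -2.9 × 10⁻³ → UNSTABLE
The 203–239 m interval has Δρ < 0: lighter water underlies denser water.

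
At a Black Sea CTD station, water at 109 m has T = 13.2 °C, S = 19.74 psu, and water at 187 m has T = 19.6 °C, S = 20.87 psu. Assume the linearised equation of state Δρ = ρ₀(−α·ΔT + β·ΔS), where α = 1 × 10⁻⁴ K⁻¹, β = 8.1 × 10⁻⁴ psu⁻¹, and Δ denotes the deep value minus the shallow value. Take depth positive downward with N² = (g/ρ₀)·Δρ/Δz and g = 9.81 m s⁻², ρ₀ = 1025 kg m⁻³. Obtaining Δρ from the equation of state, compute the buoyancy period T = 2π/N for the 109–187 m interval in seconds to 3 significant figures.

ΔT = +6.4 K, ΔS = +1.13 psu (deep − shallow).
Δρ/ρ₀ = −αΔT + βΔS = -6.40 × 10⁻⁴ + 9.153 × 10⁻⁴ = 2.753 × 10⁻⁴, so Δρ ≈ 0.2822 kg m⁻³.
N² = (g/ρ₀)·Δρ/Δz = g·(Δρ/ρ₀)/Δz = 9.81 × 2.753 × 10⁻⁴ / 78 = 3.4624 × 10⁻⁵ s⁻².
N = √(3.4624 × 10⁻⁵) = 5.8842 × 10⁻³ rad s⁻¹ → T = 2π/N = 1.0678 × 10³ s ≈ 1.07 × 10³ s.

1.07 × 10³ s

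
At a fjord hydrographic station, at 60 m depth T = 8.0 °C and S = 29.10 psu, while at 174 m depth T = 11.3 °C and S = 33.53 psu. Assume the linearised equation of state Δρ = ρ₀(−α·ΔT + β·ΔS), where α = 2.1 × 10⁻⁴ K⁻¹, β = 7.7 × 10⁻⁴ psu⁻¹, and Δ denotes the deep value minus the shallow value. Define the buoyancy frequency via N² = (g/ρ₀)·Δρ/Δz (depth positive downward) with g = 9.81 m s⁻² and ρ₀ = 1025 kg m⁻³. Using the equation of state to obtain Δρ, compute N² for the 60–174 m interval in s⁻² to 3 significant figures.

ΔT = +3.3 K, ΔS = +4.43 psu (deep − shallow).
Δρ/ρ₀ = −αΔT + βΔS = -6.93 × 10⁻⁴ + 3.4111 × 10⁻³ = 2.7181 × 10⁻³, so Δρ ≈ 2.786 kg m⁻³.
N² = (g/ρ₀)·Δρ/Δz = g·(Δρ/ρ₀)/Δz = 9.81 × 2.7181 × 10⁻³ / 114 = 2.3390 × 10⁻⁴ s⁻² ≈ 2.34 × 10⁻⁴ s⁻².

2.34 × 10⁻⁴ s⁻²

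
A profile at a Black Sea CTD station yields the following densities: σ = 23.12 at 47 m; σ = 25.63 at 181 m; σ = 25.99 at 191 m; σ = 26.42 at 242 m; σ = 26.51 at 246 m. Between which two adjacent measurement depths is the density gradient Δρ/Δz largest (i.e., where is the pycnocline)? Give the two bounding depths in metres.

Compute the density gradient over each adjacent pair:
  47–181 m: Δρ/Δz = 2.51/134 = 0.019 kg m⁻⁴
  181–191 m: Δρ/Δz = 0.36/10 = 0.036 kg m⁻⁴
  191–242 m: Δρ/Δz = 0.43/51 = 8.4 × 10⁻³ kg m⁻⁴
  242–246 m: Δρ/Δz = 0.09/4 = 0.022 kg m⁻⁴
The largest gradient is in the 181–191 m interval — the pycnocline.

181–191 m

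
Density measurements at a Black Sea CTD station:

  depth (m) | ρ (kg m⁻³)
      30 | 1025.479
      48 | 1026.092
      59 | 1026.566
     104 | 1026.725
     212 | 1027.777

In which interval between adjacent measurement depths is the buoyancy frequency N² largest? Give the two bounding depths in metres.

Compute the density gradient over each adjacent pair:
  30–48 m: Δρ/Δz = 0.613/18 = 0.034 kg m⁻⁴
  48–59 m: Δρ/Δz = 0.474/11 = 0.043 kg m⁻⁴
  59–104 m: Δρ/Δz = 0.159/45 = 3.5 × 10⁻³ kg m⁻⁴
  104–212 m: Δρ/Δz = 1.052/108 = 9.7 × 10⁻³ kg m⁻⁴
The largest gradient is in the 48–59 m interval — the pycnocline.

48–59 m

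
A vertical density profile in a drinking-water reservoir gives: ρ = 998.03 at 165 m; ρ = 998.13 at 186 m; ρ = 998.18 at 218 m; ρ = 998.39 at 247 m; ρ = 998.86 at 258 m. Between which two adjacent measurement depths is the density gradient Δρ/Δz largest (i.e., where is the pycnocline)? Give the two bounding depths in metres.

247–258 m

Compute the density gradient over each adjacent pair:
  165–186 m: Δρ/Δz = 0.10/21 = 4.8 × 10⁻³ kg m⁻⁴
  186–218 m: Δρ/Δz = 0.05/32 = 1.6 × 10⁻³ kg m⁻⁴
  218–247 m: Δρ/Δz = 0.21/29 = 7.2 × 10⁻³ kg m⁻⁴
  247–258 m: Δρ/Δz = 0.47/11 = 0.043 kg m⁻⁴
The largest gradient is in the 247–258 m interval — the pycnocline.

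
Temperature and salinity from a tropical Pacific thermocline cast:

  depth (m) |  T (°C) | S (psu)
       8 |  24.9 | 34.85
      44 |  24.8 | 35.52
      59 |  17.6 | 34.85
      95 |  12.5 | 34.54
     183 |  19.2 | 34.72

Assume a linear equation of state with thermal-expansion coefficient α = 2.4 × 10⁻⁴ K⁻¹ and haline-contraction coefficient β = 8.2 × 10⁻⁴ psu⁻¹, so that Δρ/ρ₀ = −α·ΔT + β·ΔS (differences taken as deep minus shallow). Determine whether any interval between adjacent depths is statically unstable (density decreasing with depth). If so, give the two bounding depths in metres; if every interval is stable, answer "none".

Evaluate Δρ/ρ₀ = −αΔT + βΔS across each adjacent pair:
  8–44 m: −αΔT+βΔS = −(2.4 × 10⁻⁴)(-0.1)+(8.2 × 10⁻⁴)(+0.67) = 5.7 × 10⁻⁴ → stable
  44–59 m: −αΔT+βΔS = −(2.4 × 10⁻⁴)(-7.2)+(8.2 × 10⁻⁴)(-0.67) = 1.2 × 10⁻³ → stable
  59–95 m: −αΔT+βΔS = −(2.4 × 10⁻⁴)(-5.1)+(8.2 × 10⁻⁴)(-0.31) = 9.7 × 10⁻⁴ → stable
  95–183 m: −αΔT+βΔS = −(2.4 × 10⁻⁴)(+6.7)+(8.2 × 10⁻⁴)(+0.18) = -1.5 × 10⁻³ → UNSTABLE
The 95–183 m interval has Δρ < 0: lighter water underlies denser water.

95–183 m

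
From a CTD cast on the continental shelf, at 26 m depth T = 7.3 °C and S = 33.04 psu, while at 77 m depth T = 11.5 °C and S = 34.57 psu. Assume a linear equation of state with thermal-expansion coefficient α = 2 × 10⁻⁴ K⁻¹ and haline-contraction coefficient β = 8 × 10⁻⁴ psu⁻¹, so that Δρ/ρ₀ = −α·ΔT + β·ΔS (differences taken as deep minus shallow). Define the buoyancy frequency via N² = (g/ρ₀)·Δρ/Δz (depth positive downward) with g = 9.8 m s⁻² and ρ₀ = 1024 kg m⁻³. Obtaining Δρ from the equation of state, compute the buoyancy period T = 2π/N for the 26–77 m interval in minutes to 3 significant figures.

ΔT = +4.2 K, ΔS = +1.53 psu (deep − shallow).
Δρ/ρ₀ = −αΔT + βΔS = -8.40 × 10⁻⁴ + 1.224 × 10⁻³ = 3.84 × 10⁻⁴, so Δρ ≈ 0.3932 kg m⁻³.
N² = (g/ρ₀)·Δρ/Δz = g·(Δρ/ρ₀)/Δz = 9.8 × 3.84 × 10⁻⁴ / 51 = 7.3788 × 10⁻⁵ s⁻².
N = √(7.3788 × 10⁻⁵) = 8.5900 × 10⁻³ rad s⁻¹ → T = 2π/N = 731.45 s = 12.191 min ≈ 12.2 min.

12.2 min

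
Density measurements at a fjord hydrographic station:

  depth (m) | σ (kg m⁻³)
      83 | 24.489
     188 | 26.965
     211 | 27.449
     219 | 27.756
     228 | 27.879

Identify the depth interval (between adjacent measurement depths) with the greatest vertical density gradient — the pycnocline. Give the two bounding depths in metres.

211–219 m

Compute the density gradient over each adjacent pair:
  83–188 m: Δρ/Δz = 2.476/105 = 0.024 kg m⁻⁴
  188–211 m: Δρ/Δz = 0.484/23 = 0.021 kg m⁻⁴
  211–219 m: Δρ/Δz = 0.307/8 = 0.038 kg m⁻⁴
  219–228 m: Δρ/Δz = 0.123/9 = 0.014 kg m⁻⁴
The largest gradient is in the 211–219 m interval — the pycnocline.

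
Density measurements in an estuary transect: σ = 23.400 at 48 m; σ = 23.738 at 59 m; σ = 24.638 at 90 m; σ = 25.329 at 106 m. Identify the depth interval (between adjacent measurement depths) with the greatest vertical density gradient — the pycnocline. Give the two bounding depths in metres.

90–106 m

Compute the density gradient over each adjacent pair:
  48–59 m: Δρ/Δz = 0.338/11 = 0.031 kg m⁻⁴
  59–90 m: Δρ/Δz = 0.900/31 = 0.029 kg m⁻⁴
  90–106 m: Δρ/Δz = 0.691/16 = 0.043 kg m⁻⁴
The largest gradient is in the 90–106 m interval — the pycnocline.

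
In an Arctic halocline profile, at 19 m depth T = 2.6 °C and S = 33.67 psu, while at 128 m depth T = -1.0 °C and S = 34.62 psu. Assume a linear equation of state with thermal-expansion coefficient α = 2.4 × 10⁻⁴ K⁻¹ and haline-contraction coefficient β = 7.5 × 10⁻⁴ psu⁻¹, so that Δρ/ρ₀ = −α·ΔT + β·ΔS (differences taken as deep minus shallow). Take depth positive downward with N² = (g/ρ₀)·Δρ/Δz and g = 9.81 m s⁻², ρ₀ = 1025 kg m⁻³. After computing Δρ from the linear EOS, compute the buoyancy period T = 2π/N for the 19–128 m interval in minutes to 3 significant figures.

8.79 min

ΔT = -3.6 K, ΔS = +0.95 psu (deep − shallow).
Δρ/ρ₀ = −αΔT + βΔS = 8.64 × 10⁻⁴ + 7.125 × 10⁻⁴ = 1.5765 × 10⁻³, so Δρ ≈ 1.616 kg m⁻³.
N² = (g/ρ₀)·Δρ/Δz = g·(Δρ/ρ₀)/Δz = 9.81 × 1.5765 × 10⁻³ / 109 = 1.4189 × 10⁻⁴ s⁻².
N = √(1.4189 × 10⁻⁴) = 0.011912 rad s⁻¹ → T = 2π/N = 527.47 s = 8.7912 min ≈ 8.79 min.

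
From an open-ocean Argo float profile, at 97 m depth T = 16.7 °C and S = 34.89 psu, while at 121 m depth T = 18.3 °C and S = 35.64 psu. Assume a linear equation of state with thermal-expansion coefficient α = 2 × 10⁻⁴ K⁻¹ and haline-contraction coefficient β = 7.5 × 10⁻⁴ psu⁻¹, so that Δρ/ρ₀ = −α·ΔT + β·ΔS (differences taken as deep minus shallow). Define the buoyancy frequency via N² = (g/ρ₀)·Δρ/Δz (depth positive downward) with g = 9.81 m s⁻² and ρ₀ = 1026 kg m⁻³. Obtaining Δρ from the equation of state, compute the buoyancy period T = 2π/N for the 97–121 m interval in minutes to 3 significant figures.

10.5 min

ΔT = +1.6 K, ΔS = +0.75 psu (deep − shallow).
Δρ/ρ₀ = −αΔT + βΔS = -3.20 × 10⁻⁴ + 5.625 × 10⁻⁴ = 2.425 × 10⁻⁴, so Δρ ≈ 0.2488 kg m⁻³.
N² = (g/ρ₀)·Δρ/Δz = g·(Δρ/ρ₀)/Δz = 9.81 × 2.425 × 10⁻⁴ / 24 = 9.9122 × 10⁻⁵ s⁻².
N = √(9.9122 × 10⁻⁵) = 9.9560 × 10⁻³ rad s⁻¹ → T = 2π/N = 631.10 s = 10.518 min ≈ 10.5 min.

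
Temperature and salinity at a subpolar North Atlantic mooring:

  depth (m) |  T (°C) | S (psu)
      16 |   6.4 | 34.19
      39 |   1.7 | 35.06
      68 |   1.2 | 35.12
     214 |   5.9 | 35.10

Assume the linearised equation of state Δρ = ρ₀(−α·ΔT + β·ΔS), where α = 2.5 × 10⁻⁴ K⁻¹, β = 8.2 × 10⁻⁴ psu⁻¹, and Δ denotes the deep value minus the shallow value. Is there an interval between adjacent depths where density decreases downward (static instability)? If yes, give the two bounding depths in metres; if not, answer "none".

Evaluate Δρ/ρ₀ = −αΔT + βΔS across each adjacent pair:
  16–39 m: −αΔT+βΔS = −(2.5 × 10⁻⁴)(-4.7)+(8.2 × 10⁻⁴)(+0.87) = 1.9 × 10⁻³ → stable
  39–68 m: −αΔT+βΔS = −(2.5 × 10⁻⁴)(-0.5)+(8.2 × 10⁻⁴)(+0.06) = 1.7 × 10⁻⁴ → stable
  68–214 m: −αΔT+βΔS = −(2.5 × 10⁻⁴)(+4.7)+(8.2 × 10⁻⁴)(-0.02) = -1.2 × 10⁻³ → UNSTABLE
The 68–214 m interval has Δρ < 0: lighter water underlies denser water.

68–214 m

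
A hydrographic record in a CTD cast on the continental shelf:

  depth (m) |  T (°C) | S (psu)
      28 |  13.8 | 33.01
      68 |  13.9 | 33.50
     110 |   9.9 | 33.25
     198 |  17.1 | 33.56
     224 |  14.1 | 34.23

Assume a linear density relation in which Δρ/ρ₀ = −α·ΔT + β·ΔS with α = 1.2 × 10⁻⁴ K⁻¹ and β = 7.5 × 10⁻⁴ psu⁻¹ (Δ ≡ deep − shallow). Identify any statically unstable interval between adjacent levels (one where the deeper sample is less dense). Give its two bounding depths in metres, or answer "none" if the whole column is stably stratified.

Evaluate Δρ/ρ₀ = −αΔT + βΔS across each adjacent pair:
  28–68 m: −αΔT+βΔS = −(1.2 × 10⁻⁴)(+0.1)+(7.5 × 10⁻⁴)(+0.49) = 3.6 × 10⁻⁴ → stable
  68–110 m: −αΔT+βΔS = −(1.2 × 10⁻⁴)(-4.0)+(7.5 × 10⁻⁴)(-0.25) = 2.9 × 10⁻⁴ → stable
  110–198 m: −αΔT+βΔS = −(1.2 × 10⁻⁴)(+7.2)+(7.5 × 10⁻⁴)(+0.31) = -6.3 × 10⁻⁴ → UNSTABLE
  198–224 m: −αΔT+βΔS = −(1.2 × 10⁻⁴)(-3.0)+(7.5 × 10⁻⁴)(+0.67) = 8.6 × 10⁻⁴ → stable
The 110–198 m interval has Δρ < 0: lighter water underlies denser water.

110–198 m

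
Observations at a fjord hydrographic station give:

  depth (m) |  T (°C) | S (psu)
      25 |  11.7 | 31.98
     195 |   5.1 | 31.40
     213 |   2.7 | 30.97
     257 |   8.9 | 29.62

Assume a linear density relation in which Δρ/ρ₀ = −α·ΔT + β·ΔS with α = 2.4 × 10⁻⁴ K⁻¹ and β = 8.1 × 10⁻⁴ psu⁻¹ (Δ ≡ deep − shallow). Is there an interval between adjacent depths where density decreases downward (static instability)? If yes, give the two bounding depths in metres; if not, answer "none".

213–257 m

Evaluate Δρ/ρ₀ = −αΔT + βΔS across each adjacent pair:
  25–195 m: −αΔT+βΔS = −(2.4 × 10⁻⁴)(-6.6)+(8.1 × 10⁻⁴)(-0.58) = 1.1 × 10⁻³ → stable
  195–213 m: −αΔT+βΔS = −(2.4 × 10⁻⁴)(-2.4)+(8.1 × 10⁻⁴)(-0.43) = 2.3 × 10⁻⁴ → stable
  213–257 m: −αΔT+βΔS = −(2.4 × 10⁻⁴)(+6.2)+(8.1 × 10⁻⁴)(-1.35) = -2.6 × 10⁻³ → UNSTABLE
The 213–257 m interval has Δρ < 0: lighter water underlies denser water.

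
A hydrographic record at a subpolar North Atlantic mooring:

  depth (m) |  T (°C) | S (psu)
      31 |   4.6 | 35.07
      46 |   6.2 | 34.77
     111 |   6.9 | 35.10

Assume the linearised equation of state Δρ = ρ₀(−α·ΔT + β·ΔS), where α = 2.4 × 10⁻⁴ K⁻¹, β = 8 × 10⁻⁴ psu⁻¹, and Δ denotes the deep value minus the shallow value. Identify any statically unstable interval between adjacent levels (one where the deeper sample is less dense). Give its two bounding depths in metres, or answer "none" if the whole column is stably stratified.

Evaluate Δρ/ρ₀ = −αΔT + βΔS across each adjacent pair:
  31–46 m: −αΔT+βΔS = −(2.4 × 10⁻⁴)(+1.6)+(8 × 10⁻⁴)(-0.30) = -6.2 × 10⁻⁴ → UNSTABLE
  46–111 m: −αΔT+βΔS = −(2.4 × 10⁻⁴)(+0.7)+(8 × 10⁻⁴)(+0.33) = 9.6 × 10⁻⁵ → stable
The 31–46 m interval has Δρ < 0: lighter water underlies denser water.

31–46 m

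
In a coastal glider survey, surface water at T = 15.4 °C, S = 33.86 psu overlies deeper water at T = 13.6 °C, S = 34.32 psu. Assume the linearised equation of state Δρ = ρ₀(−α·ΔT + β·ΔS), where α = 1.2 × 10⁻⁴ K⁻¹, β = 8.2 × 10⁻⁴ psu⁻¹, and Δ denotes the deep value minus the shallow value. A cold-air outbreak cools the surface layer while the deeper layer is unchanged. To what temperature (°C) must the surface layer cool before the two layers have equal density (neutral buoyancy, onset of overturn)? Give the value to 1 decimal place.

10.5 °C

Neutral buoyancy requires Δρ = 0, i.e. −α(T_deep − T_surf′) + β(S_deep − S_surf) = 0.
T_surf′ = T_deep − (β/α)·ΔS = 13.6 − (8.2 × 10⁻⁴/1.2 × 10⁻⁴)·(+0.46) = 10.457 °C.
Cooling required: 15.4 − (10.457) = 4.943 °C.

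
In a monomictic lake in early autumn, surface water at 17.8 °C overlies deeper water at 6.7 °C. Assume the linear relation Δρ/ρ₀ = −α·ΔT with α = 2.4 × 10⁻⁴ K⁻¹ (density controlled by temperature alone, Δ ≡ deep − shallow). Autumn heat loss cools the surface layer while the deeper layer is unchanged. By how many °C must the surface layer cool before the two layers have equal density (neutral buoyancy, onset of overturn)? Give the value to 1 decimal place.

11.1 °C

With temperature the only control, equal density requires T_surf′ = T_deep.
T_surf′ = 6.7 °C.
Cooling required: 17.8 − 6.7 = 11.1 °C.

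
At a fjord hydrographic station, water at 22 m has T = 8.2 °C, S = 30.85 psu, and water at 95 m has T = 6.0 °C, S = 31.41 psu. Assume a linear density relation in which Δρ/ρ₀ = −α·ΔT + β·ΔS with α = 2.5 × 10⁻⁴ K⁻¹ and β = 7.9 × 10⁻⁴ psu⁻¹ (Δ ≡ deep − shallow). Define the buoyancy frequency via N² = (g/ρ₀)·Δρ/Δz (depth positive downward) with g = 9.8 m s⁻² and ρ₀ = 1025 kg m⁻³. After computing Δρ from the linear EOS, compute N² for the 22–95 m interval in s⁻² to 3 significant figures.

ΔT = -2.2 K, ΔS = +0.56 psu (deep − shallow).
Δρ/ρ₀ = −αΔT + βΔS = 5.50 × 10⁻⁴ + 4.424 × 10⁻⁴ = 9.924 × 10⁻⁴, so Δρ ≈ 1.017 kg m⁻³.
N² = (g/ρ₀)·Δρ/Δz = g·(Δρ/ρ₀)/Δz = 9.8 × 9.924 × 10⁻⁴ / 73 = 1.3323 × 10⁻⁴ s⁻² ≈ 1.33 × 10⁻⁴ s⁻².

1.33 × 10⁻⁴ s⁻²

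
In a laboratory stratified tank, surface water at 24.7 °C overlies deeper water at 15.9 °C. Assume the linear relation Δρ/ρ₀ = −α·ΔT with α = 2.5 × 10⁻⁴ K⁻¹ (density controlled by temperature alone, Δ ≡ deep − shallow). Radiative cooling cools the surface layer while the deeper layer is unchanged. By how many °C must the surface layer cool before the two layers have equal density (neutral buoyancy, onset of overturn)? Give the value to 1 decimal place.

With temperature the only control, equal density requires T_surf′ = T_deep.
T_surf′ = 15.9 °C.
Cooling required: 24.7 − 15.9 = 8.8 °C.

8.8 °C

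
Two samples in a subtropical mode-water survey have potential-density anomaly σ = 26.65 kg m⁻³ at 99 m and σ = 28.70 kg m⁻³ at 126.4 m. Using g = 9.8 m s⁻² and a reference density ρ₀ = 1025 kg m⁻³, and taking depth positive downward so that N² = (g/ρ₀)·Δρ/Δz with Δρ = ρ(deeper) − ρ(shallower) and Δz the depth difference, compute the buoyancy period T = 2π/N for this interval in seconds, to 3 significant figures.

Δρ = 1028.70 − 1026.65 = 2.05 kg m⁻³ over Δz = 126.4 − 99 = 27.4 m.
N² = (9.8/1025) × (2.05/27.4) = 7.1533 × 10⁻⁴ s⁻².
N = √(7.1533 × 10⁻⁴) = 0.026746 rad s⁻¹, so T = 2π/N = 234.92 s ≈ 235 s.

235 s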